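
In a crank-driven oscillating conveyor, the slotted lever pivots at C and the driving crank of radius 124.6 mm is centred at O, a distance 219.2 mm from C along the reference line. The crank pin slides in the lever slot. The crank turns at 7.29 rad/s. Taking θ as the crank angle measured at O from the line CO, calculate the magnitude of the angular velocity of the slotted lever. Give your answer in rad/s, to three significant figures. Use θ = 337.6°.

2.61

ω = 7.29 rad/s
Crank pin A relative to C: A = (d + r cosθ, r sinθ); lever angle φ = atan2(r sinθ, d + r cosθ).
Differentiating tanφ: φ̇ = rω(d cosθ + r)/(d² + r² + 2dr cosθ).
d² + r² + 2dr cosθ = |CA|² = 0.114077 m²;  d cosθ + r = +0.32726 m.
|ω_lever| = |0.1246·7.29·+0.32726| / 0.114077 = 2.6058 rad/s.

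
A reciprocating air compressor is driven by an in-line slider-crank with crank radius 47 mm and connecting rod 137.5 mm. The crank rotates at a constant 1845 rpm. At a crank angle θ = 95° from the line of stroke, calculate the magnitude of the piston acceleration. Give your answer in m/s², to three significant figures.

780

ω = 2π·1845/60 = 193.2 rad/s
x(θ) = r cosθ + √(L² − r² sin²θ); with ω constant, a = ω²·d²x/dθ².
d²x/dθ² = −r cosθ − r²(cos2θ)/√u − r⁴ sin²2θ/(4u^{3/2}),  u = L² − r² sin²θ = 0.016714 m².
Substituting r = 0.047 m, L = 0.1375 m, θ = 95°: d²x/dθ² = +0.020906 m.
a = ω²·d²x/dθ² = (193.2)²·(+0.020906) = +780.42 m/s²;  |a| = 780.42 m/s².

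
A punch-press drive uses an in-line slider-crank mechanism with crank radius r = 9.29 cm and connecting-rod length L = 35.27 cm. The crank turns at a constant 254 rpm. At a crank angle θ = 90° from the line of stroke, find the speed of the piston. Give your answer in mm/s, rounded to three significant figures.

ω = 2π·254/60 = 26.6 rad/s
For an in-line slider-crank, x = r cosθ + √(L² − r² sin²θ), so v = −rω sinθ·[1 + r cosθ/√(L² − r² sin²θ)].
With r = 0.0929 m, L = 0.3527 m, θ = 90°: √(L² − r² sin²θ) = 0.34025 m.
v = −0.0929·26.6·1.00000·[1 + 0.0929·0.00000/0.34025] = -2.471 m/s.
|v| = 2.471 m/s = 2471 mm/s.

2470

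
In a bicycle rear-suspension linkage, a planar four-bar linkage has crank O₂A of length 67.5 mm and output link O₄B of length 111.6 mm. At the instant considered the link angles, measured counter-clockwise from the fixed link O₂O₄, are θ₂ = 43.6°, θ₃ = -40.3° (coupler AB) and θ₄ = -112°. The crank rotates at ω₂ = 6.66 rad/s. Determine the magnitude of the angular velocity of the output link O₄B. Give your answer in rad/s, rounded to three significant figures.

4.22

ω₂ = 6.66 rad/s
Differentiating the loop-closure r₂e^{iθ₂}+r₃e^{iθ₃}=r₁+r₄e^{iθ₄} gives r₂ω₂e^{iθ₂}+r₃ω₃e^{iθ₃}=r₄ω₄e^{iθ₄}.
Eliminating the other unknown: ω₄ = r₂ω₂ sin(θ₂−θ₃) / [r₄ sin(θ₄−θ₃)].
Numerator sine = +0.99434; denominator sine = -0.94943.
Result = 0.0675·6.66·(+0.99434) / (0.1116·(-0.94943)) = -4.2188 rad/s; magnitude 4.2188 rad/s.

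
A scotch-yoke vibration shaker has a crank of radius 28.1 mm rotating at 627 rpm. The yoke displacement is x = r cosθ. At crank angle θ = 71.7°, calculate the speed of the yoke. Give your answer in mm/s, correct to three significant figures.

1750

ω = 65.66 rad/s (from 627 rpm).
x = r cosθ ⇒ ẋ = −rω sinθ.
|v| = rω|sinθ| = 0.0281·65.66·|sin 71.7°| = 1.7517 m/s = 1751.7 mm/s.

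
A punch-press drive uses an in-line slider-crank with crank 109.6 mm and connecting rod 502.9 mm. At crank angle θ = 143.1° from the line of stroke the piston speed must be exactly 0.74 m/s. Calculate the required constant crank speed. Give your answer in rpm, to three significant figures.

For an in-line slider-crank, |v_piston| = rω|sinθ|·[1 + r cosθ/√(L² − r² sin²θ)].
With r = 0.1096 m, L = 0.5029 m, θ = 143.1°: the bracketed kinematic factor |dx/dθ| = 0.054238 m.
ω = v/|dx/dθ| = 0.74/0.054238 = 13.644 rad/s.
N = 60ω/(2π) = 130.29 rpm.

130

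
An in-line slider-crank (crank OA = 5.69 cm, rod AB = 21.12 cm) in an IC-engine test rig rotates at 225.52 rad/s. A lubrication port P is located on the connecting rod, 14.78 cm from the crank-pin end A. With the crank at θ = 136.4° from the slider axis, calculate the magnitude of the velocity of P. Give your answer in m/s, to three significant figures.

8.11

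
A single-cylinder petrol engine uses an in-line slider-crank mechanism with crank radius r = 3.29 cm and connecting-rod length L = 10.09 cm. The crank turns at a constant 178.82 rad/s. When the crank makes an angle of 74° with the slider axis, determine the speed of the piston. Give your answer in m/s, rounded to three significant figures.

6.19

ω = 178.8 rad/s
For an in-line slider-crank, x = r cosθ + √(L² − r² sin²θ), so v = −rω sinθ·[1 + r cosθ/√(L² − r² sin²θ)].
With r = 0.0329 m, L = 0.1009 m, θ = 74°: √(L² − r² sin²θ) = 0.095816 m.
v = −0.0329·178.8·0.96126·[1 + 0.0329·0.27564/0.095816] = -6.1905 m/s.
|v| = 6.1905 m/s.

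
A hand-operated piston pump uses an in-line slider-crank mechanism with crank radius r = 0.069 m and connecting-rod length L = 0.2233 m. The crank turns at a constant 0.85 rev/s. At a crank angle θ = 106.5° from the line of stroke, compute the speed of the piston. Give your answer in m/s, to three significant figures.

ω = 2π·0.85 = 5.341 rad/s
For an in-line slider-crank, x = r cosθ + √(L² − r² sin²θ), so v = −rω sinθ·[1 + r cosθ/√(L² − r² sin²θ)].
With r = 0.069 m, L = 0.2233 m, θ = 106.5°: √(L² − r² sin²θ) = 0.21327 m.
v = −0.069·5.341·0.95882·[1 + 0.069·-0.28402/0.21327] = -0.32087 m/s.
|v| = 0.32087 m/s.

0.321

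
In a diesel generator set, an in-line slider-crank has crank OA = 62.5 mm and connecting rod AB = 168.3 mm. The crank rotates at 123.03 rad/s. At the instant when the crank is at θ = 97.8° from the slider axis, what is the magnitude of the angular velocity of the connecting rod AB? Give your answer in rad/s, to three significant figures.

6.67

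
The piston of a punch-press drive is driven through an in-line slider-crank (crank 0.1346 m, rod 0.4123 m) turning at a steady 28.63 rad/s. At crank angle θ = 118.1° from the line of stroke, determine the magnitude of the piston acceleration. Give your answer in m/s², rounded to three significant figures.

ω = 28.63 rad/s
x(θ) = r cosθ + √(L² − r² sin²θ); with ω constant, a = ω²·d²x/dθ².
d²x/dθ² = −r cosθ − r²(cos2θ)/√u − r⁴ sin²2θ/(4u^{3/2}),  u = L² − r² sin²θ = 0.155893 m².
Substituting r = 0.1346 m, L = 0.4123 m, θ = 118.1°: d²x/dθ² = +0.088004 m.
a = ω²·d²x/dθ² = (28.63)²·(+0.088004) = +72.134 m/s²;  |a| = 72.134 m/s².

72.1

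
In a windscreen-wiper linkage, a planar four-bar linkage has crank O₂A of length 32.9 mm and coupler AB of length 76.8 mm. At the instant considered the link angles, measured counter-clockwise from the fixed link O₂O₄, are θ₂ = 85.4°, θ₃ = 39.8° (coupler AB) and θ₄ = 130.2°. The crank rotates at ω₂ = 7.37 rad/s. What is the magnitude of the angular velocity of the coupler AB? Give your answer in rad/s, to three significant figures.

ω₂ = 7.37 rad/s
Differentiating the loop-closure r₂e^{iθ₂}+r₃e^{iθ₃}=r₁+r₄e^{iθ₄} gives r₂ω₂e^{iθ₂}+r₃ω₃e^{iθ₃}=r₄ω₄e^{iθ₄}.
Eliminating the other unknown: ω₃ = r₂ω₂ sin(θ₄−θ₂) / [r₃ sin(θ₃−θ₄)].
Numerator sine = +0.70463; denominator sine = -0.99998.
Result = 0.0329·7.37·(+0.70463) / (0.0768·(-0.99998)) = -2.2247 rad/s; magnitude 2.2247 rad/s.

2.22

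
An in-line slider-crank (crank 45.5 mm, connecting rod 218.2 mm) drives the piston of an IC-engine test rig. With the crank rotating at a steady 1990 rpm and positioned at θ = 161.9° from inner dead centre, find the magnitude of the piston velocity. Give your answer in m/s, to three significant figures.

2.36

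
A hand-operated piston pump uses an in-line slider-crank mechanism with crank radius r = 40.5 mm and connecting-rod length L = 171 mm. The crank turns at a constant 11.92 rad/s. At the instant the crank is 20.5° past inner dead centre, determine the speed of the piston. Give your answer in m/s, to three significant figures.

0.207

ω = 11.92 rad/s
For an in-line slider-crank, x = r cosθ + √(L² − r² sin²θ), so v = −rω sinθ·[1 + r cosθ/√(L² − r² sin²θ)].
With r = 0.0405 m, L = 0.171 m, θ = 20.5°: √(L² − r² sin²θ) = 0.17041 m.
v = −0.0405·11.92·0.35021·[1 + 0.0405·0.93667/0.17041] = -0.2067 m/s.
|v| = 0.2067 m/s.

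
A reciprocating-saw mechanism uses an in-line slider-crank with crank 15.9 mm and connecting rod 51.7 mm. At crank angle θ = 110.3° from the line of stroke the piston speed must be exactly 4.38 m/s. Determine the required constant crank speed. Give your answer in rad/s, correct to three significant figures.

331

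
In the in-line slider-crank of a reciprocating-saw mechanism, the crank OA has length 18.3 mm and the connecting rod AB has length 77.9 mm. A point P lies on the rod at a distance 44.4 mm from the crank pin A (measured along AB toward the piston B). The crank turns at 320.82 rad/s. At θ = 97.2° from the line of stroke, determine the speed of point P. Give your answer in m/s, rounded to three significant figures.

ω = 320.8 rad/s.  Crank-pin speed |V_A| = rω = 5.871 m/s, perpendicular to OA.
Rod angle: sinφ = −(r/L) sinθ ⇒ φ = -13.478°; ω_rod = −rω cosθ/√(L²−r²sin²θ) = +9.7133 rad/s.
V_P = V_A + ω_rod × AP, with AP = 0.0444 m along the rod.
Components: V_Px = −rω sinθ − a·ω_rod·sinφ = -5.7242 m/s;  V_Py = rω cosθ + a·ω_rod·cosφ = -0.31644 m/s.
|V_P| = √(V_Px² + V_Py²) = 5.7329 m/s.

5.73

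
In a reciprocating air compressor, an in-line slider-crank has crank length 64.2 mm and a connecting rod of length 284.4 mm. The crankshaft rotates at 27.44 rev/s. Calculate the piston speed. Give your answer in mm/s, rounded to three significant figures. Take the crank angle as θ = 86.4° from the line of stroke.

ω = 2π·27.4 = 172.4 rad/s
For an in-line slider-crank, x = r cosθ + √(L² − r² sin²θ), so v = −rω sinθ·[1 + r cosθ/√(L² − r² sin²θ)].
With r = 0.0642 m, L = 0.2844 m, θ = 86.4°: √(L² − r² sin²θ) = 0.27709 m.
v = −0.0642·172.4·0.99803·[1 + 0.0642·0.06279/0.27709] = -11.208 m/s.
|v| = 11.208 m/s = 11208 mm/s.

11200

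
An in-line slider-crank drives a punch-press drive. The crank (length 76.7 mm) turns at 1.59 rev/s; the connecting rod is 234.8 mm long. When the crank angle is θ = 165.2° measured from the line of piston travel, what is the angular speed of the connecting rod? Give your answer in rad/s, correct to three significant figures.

3.17

ω = 9.99 rad/s (converted from 1.59 rev/s).
The rod makes angle φ with the slider axis where L sinφ = r sinθ; differentiating, L cosφ·φ̇ = r ω cosθ.
L cosφ = √(L² − r² sin²θ) = 0.23398 m.
|ω_rod| = r ω |cosθ| / √(L² − r² sin²θ) = 0.0767·9.99·0.96682/0.23398 = 3.1662 rad/s.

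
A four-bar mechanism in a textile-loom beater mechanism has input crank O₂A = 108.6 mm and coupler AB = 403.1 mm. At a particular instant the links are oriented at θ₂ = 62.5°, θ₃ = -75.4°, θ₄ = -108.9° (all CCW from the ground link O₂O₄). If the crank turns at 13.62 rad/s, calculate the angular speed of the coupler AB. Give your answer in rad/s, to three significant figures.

ω₂ = 13.62 rad/s
Differentiating the loop-closure r₂e^{iθ₂}+r₃e^{iθ₃}=r₁+r₄e^{iθ₄} gives r₂ω₂e^{iθ₂}+r₃ω₃e^{iθ₃}=r₄ω₄e^{iθ₄}.
Eliminating the other unknown: ω₃ = r₂ω₂ sin(θ₄−θ₂) / [r₃ sin(θ₃−θ₄)].
Numerator sine = -0.14954; denominator sine = +0.55194.
Result = 0.1086·13.62·(-0.14954) / (0.4031·(+0.55194)) = -0.99414 rad/s; magnitude 0.99414 rad/s.

0.994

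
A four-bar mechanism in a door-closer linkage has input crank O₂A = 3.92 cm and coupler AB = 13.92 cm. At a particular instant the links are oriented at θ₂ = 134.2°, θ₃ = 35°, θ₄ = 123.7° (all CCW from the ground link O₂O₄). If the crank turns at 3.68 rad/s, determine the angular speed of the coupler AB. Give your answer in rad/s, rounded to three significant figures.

0.189

ω₂ = 3.68 rad/s
Differentiating the loop-closure r₂e^{iθ₂}+r₃e^{iθ₃}=r₁+r₄e^{iθ₄} gives r₂ω₂e^{iθ₂}+r₃ω₃e^{iθ₃}=r₄ω₄e^{iθ₄}.
Eliminating the other unknown: ω₃ = r₂ω₂ sin(θ₄−θ₂) / [r₃ sin(θ₃−θ₄)].
Numerator sine = -0.18224; denominator sine = -0.99974.
Result = 0.0392·3.68·(-0.18224) / (0.1392·(-0.99974)) = +0.1889 rad/s; magnitude 0.1889 rad/s.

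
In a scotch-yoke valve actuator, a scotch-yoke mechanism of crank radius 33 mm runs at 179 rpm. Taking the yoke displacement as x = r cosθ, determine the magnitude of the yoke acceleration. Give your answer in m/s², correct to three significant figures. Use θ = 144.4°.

ω = 18.74 rad/s (from 179 rpm).
x = r cosθ ⇒ ẍ = −rω² cosθ (ω constant).
|a| = rω²|cosθ| = 0.033·(18.74)²·|cos 144.4°| = 9.428 m/s².

9.43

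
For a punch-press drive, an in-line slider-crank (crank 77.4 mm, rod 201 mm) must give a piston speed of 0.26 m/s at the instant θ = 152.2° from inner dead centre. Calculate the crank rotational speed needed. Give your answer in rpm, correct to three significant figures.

For an in-line slider-crank, |v_piston| = rω|sinθ|·[1 + r cosθ/√(L² − r² sin²θ)].
With r = 0.0774 m, L = 0.201 m, θ = 152.2°: the bracketed kinematic factor |dx/dθ| = 0.023599 m.
ω = v/|dx/dθ| = 0.26/0.023599 = 11.017 rad/s.
N = 60ω/(2π) = 105.21 rpm.

105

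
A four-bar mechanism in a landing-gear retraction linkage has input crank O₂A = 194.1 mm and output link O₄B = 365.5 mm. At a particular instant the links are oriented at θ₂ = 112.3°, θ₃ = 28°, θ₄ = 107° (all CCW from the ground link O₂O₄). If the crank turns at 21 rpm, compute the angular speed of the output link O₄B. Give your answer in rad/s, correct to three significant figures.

ω₂ = 2.199 rad/s (from 21 rpm).
Differentiating the loop-closure r₂e^{iθ₂}+r₃e^{iθ₃}=r₁+r₄e^{iθ₄} gives r₂ω₂e^{iθ₂}+r₃ω₃e^{iθ₃}=r₄ω₄e^{iθ₄}.
Eliminating the other unknown: ω₄ = r₂ω₂ sin(θ₂−θ₃) / [r₄ sin(θ₄−θ₃)].
Numerator sine = +0.99506; denominator sine = +0.98163.
Result = 0.1941·2.199·(+0.99506) / (0.3655·(+0.98163)) = +1.1838 rad/s; magnitude 1.1838 rad/s.

1.18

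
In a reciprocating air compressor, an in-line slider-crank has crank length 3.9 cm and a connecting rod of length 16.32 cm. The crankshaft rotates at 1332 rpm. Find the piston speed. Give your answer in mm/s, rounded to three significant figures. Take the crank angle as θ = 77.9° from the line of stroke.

5590

ω = 2π·1332/60 = 139.5 rad/s
For an in-line slider-crank, x = r cosθ + √(L² − r² sin²θ), so v = −rω sinθ·[1 + r cosθ/√(L² − r² sin²θ)].
With r = 0.039 m, L = 0.1632 m, θ = 77.9°: √(L² − r² sin²θ) = 0.15868 m.
v = −0.039·139.5·0.97778·[1 + 0.039·0.20962/0.15868] = -5.5932 m/s.
|v| = 5.5932 m/s = 5593.2 mm/s.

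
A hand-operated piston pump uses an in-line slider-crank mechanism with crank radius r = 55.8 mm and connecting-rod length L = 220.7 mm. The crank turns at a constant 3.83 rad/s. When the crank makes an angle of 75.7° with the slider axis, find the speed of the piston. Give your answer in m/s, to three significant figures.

ω = 3.83 rad/s
For an in-line slider-crank, x = r cosθ + √(L² − r² sin²θ), so v = −rω sinθ·[1 + r cosθ/√(L² − r² sin²θ)].
With r = 0.0558 m, L = 0.2207 m, θ = 75.7°: √(L² − r² sin²θ) = 0.21397 m.
v = −0.0558·3.83·0.96902·[1 + 0.0558·0.24700/0.21397] = -0.22043 m/s.
|v| = 0.22043 m/s.

0.220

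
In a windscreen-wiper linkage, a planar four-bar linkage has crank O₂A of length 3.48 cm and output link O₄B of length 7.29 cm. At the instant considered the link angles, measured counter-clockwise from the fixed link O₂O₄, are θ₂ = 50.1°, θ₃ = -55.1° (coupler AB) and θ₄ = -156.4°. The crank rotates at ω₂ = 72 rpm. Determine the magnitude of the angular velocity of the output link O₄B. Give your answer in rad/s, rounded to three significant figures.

ω₂ = 7.54 rad/s (from 72 rpm).
Differentiating the loop-closure r₂e^{iθ₂}+r₃e^{iθ₃}=r₁+r₄e^{iθ₄} gives r₂ω₂e^{iθ₂}+r₃ω₃e^{iθ₃}=r₄ω₄e^{iθ₄}.
Eliminating the other unknown: ω₄ = r₂ω₂ sin(θ₂−θ₃) / [r₄ sin(θ₄−θ₃)].
Numerator sine = +0.96502; denominator sine = -0.98061.
Result = 0.0348·7.54·(+0.96502) / (0.0729·(-0.98061)) = -3.542 rad/s; magnitude 3.542 rad/s.

3.54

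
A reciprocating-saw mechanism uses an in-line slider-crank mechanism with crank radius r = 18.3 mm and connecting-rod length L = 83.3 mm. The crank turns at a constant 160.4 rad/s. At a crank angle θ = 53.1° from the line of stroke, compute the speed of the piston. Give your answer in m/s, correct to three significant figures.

2.66

ω = 160.4 rad/s
For an in-line slider-crank, x = r cosθ + √(L² − r² sin²θ), so v = −rω sinθ·[1 + r cosθ/√(L² − r² sin²θ)].
With r = 0.0183 m, L = 0.0833 m, θ = 53.1°: √(L² − r² sin²θ) = 0.082004 m.
v = −0.0183·160.4·0.79968·[1 + 0.0183·0.60042/0.082004] = -2.6618 m/s.
|v| = 2.6618 m/s.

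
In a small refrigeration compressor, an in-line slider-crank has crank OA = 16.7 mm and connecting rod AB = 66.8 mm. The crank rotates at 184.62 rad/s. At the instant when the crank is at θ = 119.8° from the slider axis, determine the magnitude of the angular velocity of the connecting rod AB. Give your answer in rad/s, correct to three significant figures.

ω = 184.6 rad/s
The rod makes angle φ with the slider axis where L sinφ = r sinθ; differentiating, L cosφ·φ̇ = r ω cosθ.
L cosφ = √(L² − r² sin²θ) = 0.065209 m.
|ω_rod| = r ω |cosθ| / √(L² − r² sin²θ) = 0.0167·184.6·0.49697/0.065209 = 23.497 rad/s.

23.5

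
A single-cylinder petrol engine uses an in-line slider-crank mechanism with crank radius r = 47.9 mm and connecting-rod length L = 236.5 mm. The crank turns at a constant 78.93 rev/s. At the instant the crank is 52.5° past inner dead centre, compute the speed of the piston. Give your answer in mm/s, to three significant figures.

21200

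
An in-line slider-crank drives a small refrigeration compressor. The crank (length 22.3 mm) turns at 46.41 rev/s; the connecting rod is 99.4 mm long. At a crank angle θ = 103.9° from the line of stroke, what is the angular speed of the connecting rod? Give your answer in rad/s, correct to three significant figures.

16.1

ω = 291.6 rad/s (converted from 46.41 rev/s).
The rod makes angle φ with the slider axis where L sinφ = r sinθ; differentiating, L cosφ·φ̇ = r ω cosθ.
L cosφ = √(L² − r² sin²θ) = 0.097014 m.
|ω_rod| = r ω |cosθ| / √(L² − r² sin²θ) = 0.0223·291.6·0.24023/0.097014 = 16.102 rad/s.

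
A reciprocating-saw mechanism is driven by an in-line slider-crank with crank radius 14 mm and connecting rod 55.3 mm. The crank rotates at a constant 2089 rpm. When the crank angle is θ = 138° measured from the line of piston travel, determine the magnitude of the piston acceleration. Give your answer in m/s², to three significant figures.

477

ω = 2π·2089/60 = 218.8 rad/s
x(θ) = r cosθ + √(L² − r² sin²θ); with ω constant, a = ω²·d²x/dθ².
d²x/dθ² = −r cosθ − r²(cos2θ)/√u − r⁴ sin²2θ/(4u^{3/2}),  u = L² − r² sin²θ = 0.00297033 m².
Substituting r = 0.014 m, L = 0.0553 m, θ = 138°: d²x/dθ² = +0.0099694 m.
a = ω²·d²x/dθ² = (218.8)²·(+0.0099694) = +477.09 m/s²;  |a| = 477.09 m/s².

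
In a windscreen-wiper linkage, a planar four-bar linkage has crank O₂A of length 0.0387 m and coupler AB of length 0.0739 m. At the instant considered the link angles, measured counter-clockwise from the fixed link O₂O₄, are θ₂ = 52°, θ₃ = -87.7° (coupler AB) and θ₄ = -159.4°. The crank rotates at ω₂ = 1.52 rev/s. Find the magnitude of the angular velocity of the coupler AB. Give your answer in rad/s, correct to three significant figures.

ω₂ = 9.55 rad/s (from 1.52 rev/s).
Differentiating the loop-closure r₂e^{iθ₂}+r₃e^{iθ₃}=r₁+r₄e^{iθ₄} gives r₂ω₂e^{iθ₂}+r₃ω₃e^{iθ₃}=r₄ω₄e^{iθ₄}.
Eliminating the other unknown: ω₃ = r₂ω₂ sin(θ₄−θ₂) / [r₃ sin(θ₃−θ₄)].
Numerator sine = +0.52101; denominator sine = +0.94943.
Result = 0.0387·9.55·(+0.52101) / (0.0739·(+0.94943)) = +2.7446 rad/s; magnitude 2.7446 rad/s.

2.74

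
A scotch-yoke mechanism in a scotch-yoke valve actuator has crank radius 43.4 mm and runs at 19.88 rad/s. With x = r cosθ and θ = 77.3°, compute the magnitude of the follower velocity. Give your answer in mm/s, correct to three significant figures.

ω = 19.88 rad/s
x = r cosθ ⇒ ẋ = −rω sinθ.
|v| = rω|sinθ| = 0.0434·19.88·|sin 77.3°| = 0.84168 m/s = 841.68 mm/s.

842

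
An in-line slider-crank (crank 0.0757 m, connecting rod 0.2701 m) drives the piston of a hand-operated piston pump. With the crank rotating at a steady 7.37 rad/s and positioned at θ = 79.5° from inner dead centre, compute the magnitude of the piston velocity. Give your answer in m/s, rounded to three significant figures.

0.578

ω = 7.37 rad/s
For an in-line slider-crank, x = r cosθ + √(L² − r² sin²θ), so v = −rω sinθ·[1 + r cosθ/√(L² − r² sin²θ)].
With r = 0.0757 m, L = 0.2701 m, θ = 79.5°: √(L² − r² sin²θ) = 0.25964 m.
v = −0.0757·7.37·0.98325·[1 + 0.0757·0.18224/0.25964] = -0.57771 m/s.
|v| = 0.57771 m/s.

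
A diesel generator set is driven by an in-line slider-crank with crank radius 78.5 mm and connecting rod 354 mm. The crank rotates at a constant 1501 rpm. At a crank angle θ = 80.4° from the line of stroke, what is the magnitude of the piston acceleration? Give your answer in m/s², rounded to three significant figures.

92.2

ω = 2π·1501/60 = 157.2 rad/s
x(θ) = r cosθ + √(L² − r² sin²θ); with ω constant, a = ω²·d²x/dθ².
d²x/dθ² = −r cosθ − r²(cos2θ)/√u − r⁴ sin²2θ/(4u^{3/2}),  u = L² − r² sin²θ = 0.119325 m².
Substituting r = 0.0785 m, L = 0.354 m, θ = 80.4°: d²x/dθ² = +0.0037306 m.
a = ω²·d²x/dθ² = (157.2)²·(+0.0037306) = +92.171 m/s²;  |a| = 92.171 m/s².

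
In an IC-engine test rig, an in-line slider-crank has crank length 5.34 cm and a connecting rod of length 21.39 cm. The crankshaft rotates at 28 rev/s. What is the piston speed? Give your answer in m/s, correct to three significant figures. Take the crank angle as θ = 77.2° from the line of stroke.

9.68

ω = 2π·28 = 175.9 rad/s
For an in-line slider-crank, x = r cosθ + √(L² − r² sin²θ), so v = −rω sinθ·[1 + r cosθ/√(L² − r² sin²θ)].
With r = 0.0534 m, L = 0.2139 m, θ = 77.2°: √(L² − r² sin²θ) = 0.20746 m.
v = −0.0534·175.9·0.97515·[1 + 0.0534·0.22155/0.20746] = -9.6836 m/s.
|v| = 9.6836 m/s.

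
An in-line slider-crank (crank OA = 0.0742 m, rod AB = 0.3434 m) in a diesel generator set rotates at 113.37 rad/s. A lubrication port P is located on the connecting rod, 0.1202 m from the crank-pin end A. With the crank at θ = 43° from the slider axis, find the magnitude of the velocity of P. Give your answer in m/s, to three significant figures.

7.26

ω = 113.4 rad/s.  Crank-pin speed |V_A| = rω = 8.4121 m/s, perpendicular to OA.
Rod angle: sinφ = −(r/L) sinθ ⇒ φ = -8.474°; ω_rod = −rω cosθ/√(L²−r²sin²θ) = -18.113 rad/s.
V_P = V_A + ω_rod × AP, with AP = 0.1202 m along the rod.
Components: V_Px = −rω sinθ − a·ω_rod·sinφ = -6.0578 m/s;  V_Py = rω cosθ + a·ω_rod·cosφ = +3.9987 m/s.
|V_P| = √(V_Px² + V_Py²) = 7.2586 m/s.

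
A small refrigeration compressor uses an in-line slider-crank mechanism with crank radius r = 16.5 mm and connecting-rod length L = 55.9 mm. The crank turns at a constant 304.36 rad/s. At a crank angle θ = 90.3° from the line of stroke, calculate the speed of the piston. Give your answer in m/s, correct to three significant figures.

5.01

ω = 304.4 rad/s
For an in-line slider-crank, x = r cosθ + √(L² − r² sin²θ), so v = −rω sinθ·[1 + r cosθ/√(L² − r² sin²θ)].
With r = 0.0165 m, L = 0.0559 m, θ = 90.3°: √(L² − r² sin²θ) = 0.053409 m.
v = −0.0165·304.4·0.99999·[1 + 0.0165·-0.00524/0.053409] = -5.0137 m/s.
|v| = 5.0137 m/s.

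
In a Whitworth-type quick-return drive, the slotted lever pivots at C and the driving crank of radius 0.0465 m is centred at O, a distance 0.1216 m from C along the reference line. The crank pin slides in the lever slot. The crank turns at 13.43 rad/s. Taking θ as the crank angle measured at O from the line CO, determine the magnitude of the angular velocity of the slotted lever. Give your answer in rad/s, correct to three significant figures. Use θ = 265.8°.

ω = 13.43 rad/s
Crank pin A relative to C: A = (d + r cosθ, r sinθ); lever angle φ = atan2(r sinθ, d + r cosθ).
Differentiating tanφ: φ̇ = rω(d cosθ + r)/(d² + r² + 2dr cosθ).
d² + r² + 2dr cosθ = |CA|² = 0.0161206 m²;  d cosθ + r = +0.037594 m.
|ω_lever| = |0.0465·13.43·+0.037594| / 0.0161206 = 1.4564 rad/s.

1.46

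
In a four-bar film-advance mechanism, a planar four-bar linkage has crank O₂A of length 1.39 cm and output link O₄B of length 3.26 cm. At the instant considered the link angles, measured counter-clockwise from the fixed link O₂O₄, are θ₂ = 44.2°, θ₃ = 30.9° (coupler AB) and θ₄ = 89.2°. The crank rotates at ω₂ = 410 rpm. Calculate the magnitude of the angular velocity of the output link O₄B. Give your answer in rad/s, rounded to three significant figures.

4.95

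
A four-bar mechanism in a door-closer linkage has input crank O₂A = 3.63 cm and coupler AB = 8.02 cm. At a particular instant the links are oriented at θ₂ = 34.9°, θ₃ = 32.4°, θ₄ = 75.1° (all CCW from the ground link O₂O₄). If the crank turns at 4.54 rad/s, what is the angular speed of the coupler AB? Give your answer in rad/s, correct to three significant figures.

ω₂ = 4.54 rad/s
Differentiating the loop-closure r₂e^{iθ₂}+r₃e^{iθ₃}=r₁+r₄e^{iθ₄} gives r₂ω₂e^{iθ₂}+r₃ω₃e^{iθ₃}=r₄ω₄e^{iθ₄}.
Eliminating the other unknown: ω₃ = r₂ω₂ sin(θ₄−θ₂) / [r₃ sin(θ₃−θ₄)].
Numerator sine = +0.64546; denominator sine = -0.67816.
Result = 0.0363·4.54·(+0.64546) / (0.0802·(-0.67816)) = -1.9558 rad/s; magnitude 1.9558 rad/s.

1.96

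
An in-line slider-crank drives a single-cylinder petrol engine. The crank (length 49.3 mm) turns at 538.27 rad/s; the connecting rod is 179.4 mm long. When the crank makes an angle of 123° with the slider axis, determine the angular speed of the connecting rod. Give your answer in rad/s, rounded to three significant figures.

ω = 538.3 rad/s
The rod makes angle φ with the slider axis where L sinφ = r sinθ; differentiating, L cosφ·φ̇ = r ω cosθ.
L cosφ = √(L² − r² sin²θ) = 0.17457 m.
|ω_rod| = r ω |cosθ| / √(L² − r² sin²θ) = 0.0493·538.3·0.54464/0.17457 = 82.791 rad/s.

82.8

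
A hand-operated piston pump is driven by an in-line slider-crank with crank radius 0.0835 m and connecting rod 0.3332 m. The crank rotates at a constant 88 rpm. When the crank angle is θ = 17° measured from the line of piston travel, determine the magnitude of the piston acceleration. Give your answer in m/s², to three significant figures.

8.27

ω = 2π·88/60 = 9.215 rad/s
x(θ) = r cosθ + √(L² − r² sin²θ); with ω constant, a = ω²·d²x/dθ².
d²x/dθ² = −r cosθ − r²(cos2θ)/√u − r⁴ sin²2θ/(4u^{3/2}),  u = L² − r² sin²θ = 0.110426 m².
Substituting r = 0.0835 m, L = 0.3332 m, θ = 17°: d²x/dθ² = -0.097349 m.
a = ω²·d²x/dθ² = (9.215)²·(-0.097349) = -8.2672 m/s²;  |a| = 8.2672 m/s².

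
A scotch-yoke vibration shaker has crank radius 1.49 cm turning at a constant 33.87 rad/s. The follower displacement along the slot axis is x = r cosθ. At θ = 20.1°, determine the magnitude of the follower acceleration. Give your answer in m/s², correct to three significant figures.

ω = 33.87 rad/s
x = r cosθ ⇒ ẍ = −rω² cosθ (ω constant).
|a| = rω²|cosθ| = 0.0149·(33.87)²·|cos 20.1°| = 16.052 m/s².

16.1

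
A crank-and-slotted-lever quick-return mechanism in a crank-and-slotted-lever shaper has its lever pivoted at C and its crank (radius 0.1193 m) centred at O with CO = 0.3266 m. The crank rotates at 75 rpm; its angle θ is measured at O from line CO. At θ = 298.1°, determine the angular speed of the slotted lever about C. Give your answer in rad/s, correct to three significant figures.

ω = 7.854 rad/s (from 75 rpm).
Crank pin A relative to C: A = (d + r cosθ, r sinθ); lever angle φ = atan2(r sinθ, d + r cosθ).
Differentiating tanφ: φ̇ = rω(d cosθ + r)/(d² + r² + 2dr cosθ).
d² + r² + 2dr cosθ = |CA|² = 0.157604 m²;  d cosθ + r = +0.27313 m.
|ω_lever| = |0.1193·7.854·+0.27313| / 0.157604 = 1.6238 rad/s.

1.62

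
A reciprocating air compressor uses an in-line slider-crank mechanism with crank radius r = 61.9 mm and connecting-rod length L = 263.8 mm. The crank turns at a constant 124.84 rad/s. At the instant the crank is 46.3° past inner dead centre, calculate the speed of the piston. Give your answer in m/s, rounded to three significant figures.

ω = 124.8 rad/s
For an in-line slider-crank, x = r cosθ + √(L² − r² sin²θ), so v = −rω sinθ·[1 + r cosθ/√(L² − r² sin²θ)].
With r = 0.0619 m, L = 0.2638 m, θ = 46.3°: √(L² − r² sin²θ) = 0.25998 m.
v = −0.0619·124.8·0.72297·[1 + 0.0619·0.69088/0.25998] = -6.5058 m/s.
|v| = 6.5058 m/s.

6.51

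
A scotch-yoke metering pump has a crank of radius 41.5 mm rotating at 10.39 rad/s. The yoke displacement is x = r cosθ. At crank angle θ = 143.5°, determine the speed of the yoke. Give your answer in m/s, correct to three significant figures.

ω = 10.39 rad/s
x = r cosθ ⇒ ẋ = −rω sinθ.
|v| = rω|sinθ| = 0.0415·10.39·|sin 143.5°| = 0.25648 m/s.

0.256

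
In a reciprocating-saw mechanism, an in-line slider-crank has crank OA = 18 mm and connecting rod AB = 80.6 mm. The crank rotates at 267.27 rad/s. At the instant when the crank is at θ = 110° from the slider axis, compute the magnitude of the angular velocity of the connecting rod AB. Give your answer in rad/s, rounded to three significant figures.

20.9

ω = 267.3 rad/s
The rod makes angle φ with the slider axis where L sinφ = r sinθ; differentiating, L cosφ·φ̇ = r ω cosθ.
L cosφ = √(L² − r² sin²θ) = 0.078805 m.
|ω_rod| = r ω |cosθ| / √(L² − r² sin²θ) = 0.018·267.3·0.34202/0.078805 = 20.879 rad/s.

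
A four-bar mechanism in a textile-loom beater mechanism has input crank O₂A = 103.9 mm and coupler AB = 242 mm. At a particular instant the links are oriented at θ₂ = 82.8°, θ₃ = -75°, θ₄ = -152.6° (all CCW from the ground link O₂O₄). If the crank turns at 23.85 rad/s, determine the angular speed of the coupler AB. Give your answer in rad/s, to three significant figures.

8.63

ω₂ = 23.85 rad/s
Differentiating the loop-closure r₂e^{iθ₂}+r₃e^{iθ₃}=r₁+r₄e^{iθ₄} gives r₂ω₂e^{iθ₂}+r₃ω₃e^{iθ₃}=r₄ω₄e^{iθ₄}.
Eliminating the other unknown: ω₃ = r₂ω₂ sin(θ₄−θ₂) / [r₃ sin(θ₃−θ₄)].
Numerator sine = +0.82314; denominator sine = +0.97667.
Result = 0.1039·23.85·(+0.82314) / (0.242·(+0.97667)) = +8.63 rad/s; magnitude 8.63 rad/s.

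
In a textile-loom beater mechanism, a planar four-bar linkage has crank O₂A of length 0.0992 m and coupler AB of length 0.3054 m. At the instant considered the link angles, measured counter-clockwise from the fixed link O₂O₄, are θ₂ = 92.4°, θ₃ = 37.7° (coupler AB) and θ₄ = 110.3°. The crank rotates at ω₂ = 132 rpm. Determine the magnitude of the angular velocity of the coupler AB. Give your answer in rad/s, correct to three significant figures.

ω₂ = 13.82 rad/s (from 132 rpm).
Differentiating the loop-closure r₂e^{iθ₂}+r₃e^{iθ₃}=r₁+r₄e^{iθ₄} gives r₂ω₂e^{iθ₂}+r₃ω₃e^{iθ₃}=r₄ω₄e^{iθ₄}.
Eliminating the other unknown: ω₃ = r₂ω₂ sin(θ₄−θ₂) / [r₃ sin(θ₃−θ₄)].
Numerator sine = +0.30736; denominator sine = -0.95424.
Result = 0.0992·13.82·(+0.30736) / (0.3054·(-0.95424)) = -1.4462 rad/s; magnitude 1.4462 rad/s.

1.45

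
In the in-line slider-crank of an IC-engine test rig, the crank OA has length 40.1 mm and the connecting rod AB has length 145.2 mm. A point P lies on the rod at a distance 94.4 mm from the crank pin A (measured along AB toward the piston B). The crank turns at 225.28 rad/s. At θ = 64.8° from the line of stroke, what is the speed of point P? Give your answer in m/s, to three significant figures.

ω = 225.3 rad/s.  Crank-pin speed |V_A| = rω = 9.0337 m/s, perpendicular to OA.
Rod angle: sinφ = −(r/L) sinθ ⇒ φ = -14.471°; ω_rod = −rω cosθ/√(L²−r²sin²θ) = -27.358 rad/s.
V_P = V_A + ω_rod × AP, with AP = 0.0944 m along the rod.
Components: V_Px = −rω sinθ − a·ω_rod·sinφ = -8.8193 m/s;  V_Py = rω cosθ + a·ω_rod·cosφ = +1.3457 m/s.
|V_P| = √(V_Px² + V_Py²) = 8.9214 m/s.

8.92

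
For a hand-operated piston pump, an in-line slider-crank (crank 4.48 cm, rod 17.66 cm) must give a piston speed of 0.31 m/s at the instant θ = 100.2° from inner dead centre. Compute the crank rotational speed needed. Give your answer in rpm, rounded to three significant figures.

70.4

For an in-line slider-crank, |v_piston| = rω|sinθ|·[1 + r cosθ/√(L² − r² sin²θ)].
With r = 0.0448 m, L = 0.1766 m, θ = 100.2°: the bracketed kinematic factor |dx/dθ| = 0.042046 m.
ω = v/|dx/dθ| = 0.31/0.042046 = 7.3728 rad/s.
N = 60ω/(2π) = 70.405 rpm.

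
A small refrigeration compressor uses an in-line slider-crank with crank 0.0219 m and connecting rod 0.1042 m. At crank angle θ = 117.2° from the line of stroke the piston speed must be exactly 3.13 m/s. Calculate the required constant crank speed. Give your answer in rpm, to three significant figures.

1700

For an in-line slider-crank, |v_piston| = rω|sinθ|·[1 + r cosθ/√(L² − r² sin²θ)].
With r = 0.0219 m, L = 0.1042 m, θ = 117.2°: the bracketed kinematic factor |dx/dθ| = 0.017573 m.
ω = v/|dx/dθ| = 3.13/0.017573 = 178.11 rad/s.
N = 60ω/(2π) = 1700.8 rpm.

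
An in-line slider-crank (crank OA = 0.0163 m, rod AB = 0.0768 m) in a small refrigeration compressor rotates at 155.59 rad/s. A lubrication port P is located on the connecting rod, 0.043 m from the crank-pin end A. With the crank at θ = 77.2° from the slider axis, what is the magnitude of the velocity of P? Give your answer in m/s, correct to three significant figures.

ω = 155.6 rad/s.  Crank-pin speed |V_A| = rω = 2.5361 m/s, perpendicular to OA.
Rod angle: sinφ = −(r/L) sinθ ⇒ φ = -11.945°; ω_rod = −rω cosθ/√(L²−r²sin²θ) = -7.478 rad/s.
V_P = V_A + ω_rod × AP, with AP = 0.043 m along the rod.
Components: V_Px = −rω sinθ − a·ω_rod·sinφ = -2.5396 m/s;  V_Py = rω cosθ + a·ω_rod·cosφ = +0.24728 m/s.
|V_P| = √(V_Px² + V_Py²) = 2.5517 m/s.

2.55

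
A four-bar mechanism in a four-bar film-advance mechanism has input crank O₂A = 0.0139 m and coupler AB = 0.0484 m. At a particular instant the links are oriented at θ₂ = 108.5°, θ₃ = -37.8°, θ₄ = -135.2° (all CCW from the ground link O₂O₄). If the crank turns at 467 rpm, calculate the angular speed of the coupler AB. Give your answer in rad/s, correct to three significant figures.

ω₂ = 48.9 rad/s (from 467 rpm).
Differentiating the loop-closure r₂e^{iθ₂}+r₃e^{iθ₃}=r₁+r₄e^{iθ₄} gives r₂ω₂e^{iθ₂}+r₃ω₃e^{iθ₃}=r₄ω₄e^{iθ₄}.
Eliminating the other unknown: ω₃ = r₂ω₂ sin(θ₄−θ₂) / [r₃ sin(θ₃−θ₄)].
Numerator sine = +0.89649; denominator sine = +0.99167.
Result = 0.0139·48.9·(+0.89649) / (0.0484·(+0.99167)) = +12.697 rad/s; magnitude 12.697 rad/s.

12.7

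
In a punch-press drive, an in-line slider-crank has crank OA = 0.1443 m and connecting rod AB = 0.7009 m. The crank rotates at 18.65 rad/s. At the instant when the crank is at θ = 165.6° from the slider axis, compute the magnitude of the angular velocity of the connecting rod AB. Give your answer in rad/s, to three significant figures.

ω = 18.65 rad/s
The rod makes angle φ with the slider axis where L sinφ = r sinθ; differentiating, L cosφ·φ̇ = r ω cosθ.
L cosφ = √(L² − r² sin²θ) = 0.69998 m.
|ω_rod| = r ω |cosθ| / √(L² − r² sin²θ) = 0.1443·18.65·0.96858/0.69998 = 3.7239 rad/s.

3.72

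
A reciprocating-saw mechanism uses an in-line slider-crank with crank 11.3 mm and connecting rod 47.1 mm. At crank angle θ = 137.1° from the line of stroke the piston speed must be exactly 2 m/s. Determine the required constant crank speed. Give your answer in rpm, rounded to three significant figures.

For an in-line slider-crank, |v_piston| = rω|sinθ|·[1 + r cosθ/√(L² − r² sin²θ)].
With r = 0.0113 m, L = 0.0471 m, θ = 137.1°: the bracketed kinematic factor |dx/dθ| = 0.0063219 m.
ω = v/|dx/dθ| = 2/0.0063219 = 316.36 rad/s.
N = 60ω/(2π) = 3021 rpm.

3020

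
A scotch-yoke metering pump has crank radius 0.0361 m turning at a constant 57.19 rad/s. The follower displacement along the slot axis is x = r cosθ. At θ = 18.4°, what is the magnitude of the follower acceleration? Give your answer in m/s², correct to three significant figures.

112

ω = 57.19 rad/s
x = r cosθ ⇒ ẍ = −rω² cosθ (ω constant).
|a| = rω²|cosθ| = 0.0361·(57.19)²·|cos 18.4°| = 112.04 m/s².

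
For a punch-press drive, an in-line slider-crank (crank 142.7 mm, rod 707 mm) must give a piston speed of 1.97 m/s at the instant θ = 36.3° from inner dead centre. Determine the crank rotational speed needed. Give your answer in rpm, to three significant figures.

For an in-line slider-crank, |v_piston| = rω|sinθ|·[1 + r cosθ/√(L² − r² sin²θ)].
With r = 0.1427 m, L = 0.707 m, θ = 36.3°: the bracketed kinematic factor |dx/dθ| = 0.098322 m.
ω = v/|dx/dθ| = 1.97/0.098322 = 20.036 rad/s.
N = 60ω/(2π) = 191.33 rpm.

191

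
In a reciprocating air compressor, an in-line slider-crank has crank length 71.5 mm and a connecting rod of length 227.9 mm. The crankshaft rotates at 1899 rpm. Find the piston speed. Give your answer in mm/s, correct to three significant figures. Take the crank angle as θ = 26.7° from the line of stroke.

ω = 2π·1899/60 = 198.9 rad/s
For an in-line slider-crank, x = r cosθ + √(L² − r² sin²θ), so v = −rω sinθ·[1 + r cosθ/√(L² − r² sin²θ)].
With r = 0.0715 m, L = 0.2279 m, θ = 26.7°: √(L² − r² sin²θ) = 0.22562 m.
v = −0.0715·198.9·0.44932·[1 + 0.0715·0.89337/0.22562] = -8.1974 m/s.
|v| = 8.1974 m/s = 8197.4 mm/s.

8200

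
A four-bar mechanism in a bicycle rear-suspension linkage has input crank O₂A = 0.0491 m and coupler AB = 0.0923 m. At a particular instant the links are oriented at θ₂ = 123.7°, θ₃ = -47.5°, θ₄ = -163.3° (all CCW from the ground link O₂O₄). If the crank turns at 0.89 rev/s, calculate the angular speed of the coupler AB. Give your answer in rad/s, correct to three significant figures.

3.16

ω₂ = 5.592 rad/s (from 0.89 rev/s).
Differentiating the loop-closure r₂e^{iθ₂}+r₃e^{iθ₃}=r₁+r₄e^{iθ₄} gives r₂ω₂e^{iθ₂}+r₃ω₃e^{iθ₃}=r₄ω₄e^{iθ₄}.
Eliminating the other unknown: ω₃ = r₂ω₂ sin(θ₄−θ₂) / [r₃ sin(θ₃−θ₄)].
Numerator sine = +0.95630; denominator sine = +0.90032.
Result = 0.0491·5.592·(+0.95630) / (0.0923·(+0.90032)) = +3.1597 rad/s; magnitude 3.1597 rad/s.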